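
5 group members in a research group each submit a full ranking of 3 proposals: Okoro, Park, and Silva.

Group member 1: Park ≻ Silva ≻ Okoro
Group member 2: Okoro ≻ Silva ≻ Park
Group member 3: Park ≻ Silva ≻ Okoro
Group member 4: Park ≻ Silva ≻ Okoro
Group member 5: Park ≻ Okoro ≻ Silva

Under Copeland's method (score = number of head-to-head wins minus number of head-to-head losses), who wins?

Park

Pairwise results:
  Okoro vs Park: Park wins 4–1.
  Okoro vs Silva: Silva wins 3–2.
  Park vs Silva: Park wins 4–1.
Copeland scores (wins − losses):
  Okoro: 0 − 2 = -2
  Park: 2 − 0 = 2
  Silva: 1 − 1 = 0
Park has the best Copeland score.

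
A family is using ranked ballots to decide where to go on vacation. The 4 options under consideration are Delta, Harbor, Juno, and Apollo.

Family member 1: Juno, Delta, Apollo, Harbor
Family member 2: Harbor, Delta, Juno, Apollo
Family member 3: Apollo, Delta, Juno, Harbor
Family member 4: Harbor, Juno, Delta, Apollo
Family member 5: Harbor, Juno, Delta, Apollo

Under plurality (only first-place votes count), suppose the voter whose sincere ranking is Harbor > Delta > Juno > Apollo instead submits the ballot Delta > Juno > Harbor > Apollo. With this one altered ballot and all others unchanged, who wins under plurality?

Harbor

First-place totals with the altered ballot: Delta 1, Harbor 2, Juno 1, Apollo 1.
The winner is unchanged: still Harbor.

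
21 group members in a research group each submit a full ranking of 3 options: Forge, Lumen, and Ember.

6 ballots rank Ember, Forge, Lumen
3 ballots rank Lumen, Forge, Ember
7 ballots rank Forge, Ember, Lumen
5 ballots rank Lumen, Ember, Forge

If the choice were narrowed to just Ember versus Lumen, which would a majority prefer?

Ballots ranking Ember above Lumen: 6+7 = 13.
Ballots ranking Lumen above Ember: 3+5 = 8.
Ember wins the head-to-head, 13–8.

Ember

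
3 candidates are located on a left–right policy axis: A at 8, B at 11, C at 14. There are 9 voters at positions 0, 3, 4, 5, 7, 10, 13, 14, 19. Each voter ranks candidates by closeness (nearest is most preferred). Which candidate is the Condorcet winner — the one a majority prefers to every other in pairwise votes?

A

With single-peaked preferences on a line, the Condorcet winner is the candidate closest to the median voter.
The median voter (position 7) is closest to A at 8.
Check: A vs C — voters closer to A: 6 of 9.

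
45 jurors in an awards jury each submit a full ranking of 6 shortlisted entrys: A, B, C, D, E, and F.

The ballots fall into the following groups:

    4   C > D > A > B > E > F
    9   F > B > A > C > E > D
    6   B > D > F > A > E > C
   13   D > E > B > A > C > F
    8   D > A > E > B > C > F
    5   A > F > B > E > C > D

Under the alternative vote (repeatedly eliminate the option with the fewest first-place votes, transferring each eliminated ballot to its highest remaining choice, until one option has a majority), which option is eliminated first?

E

Round 1: D 21, F 9, B 6, A 5, C 4, E 0. E has the fewest and is eliminated.
Round 2: D 21, F 9, B 6, A 5, C 4. C has the fewest and is eliminated.
Round 3: D 25, F 9, B 6, A 5. D has a majority.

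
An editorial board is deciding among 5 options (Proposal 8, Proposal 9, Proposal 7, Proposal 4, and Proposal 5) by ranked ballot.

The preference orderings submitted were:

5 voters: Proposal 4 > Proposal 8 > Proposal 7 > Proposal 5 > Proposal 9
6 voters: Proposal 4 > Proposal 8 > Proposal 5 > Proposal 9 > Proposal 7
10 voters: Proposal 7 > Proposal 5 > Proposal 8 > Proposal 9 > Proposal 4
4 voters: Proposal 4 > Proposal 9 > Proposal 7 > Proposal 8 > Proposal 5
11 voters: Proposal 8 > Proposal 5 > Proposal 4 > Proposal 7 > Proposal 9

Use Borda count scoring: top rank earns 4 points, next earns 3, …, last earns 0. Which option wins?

Borda scores:
  Proposal 8: 5·3 + 6·3 + 10·2 + 4·1 + 11·4 = 101
  Proposal 9: 5·0 + 6·1 + 10·1 + 4·3 + 11·0 = 28
  Proposal 7: 5·2 + 6·0 + 10·4 + 4·2 + 11·1 = 69
  Proposal 4: 5·4 + 6·4 + 10·0 + 4·4 + 11·2 = 82
  Proposal 5: 5·1 + 6·2 + 10·3 + 4·0 + 11·3 = 80
Proposal 8 has the highest total.

Proposal 8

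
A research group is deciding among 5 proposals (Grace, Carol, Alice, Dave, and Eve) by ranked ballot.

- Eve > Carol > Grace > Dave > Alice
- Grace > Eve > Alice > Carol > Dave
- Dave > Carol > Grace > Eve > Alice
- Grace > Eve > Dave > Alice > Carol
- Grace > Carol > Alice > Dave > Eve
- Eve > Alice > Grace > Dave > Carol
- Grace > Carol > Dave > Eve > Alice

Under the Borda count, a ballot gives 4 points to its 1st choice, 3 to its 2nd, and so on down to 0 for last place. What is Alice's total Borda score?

8

Borda scores:
  Grace: 2 + 4 + 2 + 4 + 4 + 2 + 4 = 22
  Carol: 3 + 1 + 3 + 0 + 3 + 0 + 3 = 13
  Alice: 0 + 2 + 0 + 1 + 2 + 3 + 0 = 8
  Dave: 1 + 0 + 4 + 2 + 1 + 1 + 2 = 11
  Eve: 4 + 3 + 1 + 3 + 0 + 4 + 1 = 16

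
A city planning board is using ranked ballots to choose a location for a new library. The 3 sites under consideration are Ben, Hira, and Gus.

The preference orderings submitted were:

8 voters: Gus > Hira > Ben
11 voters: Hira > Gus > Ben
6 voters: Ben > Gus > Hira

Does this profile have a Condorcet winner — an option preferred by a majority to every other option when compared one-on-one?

Head-to-head results (25 voters total):
Ben vs Hira: Hira wins 19–6.
Ben vs Gus: Gus wins 19–6.
Hira vs Gus: Gus wins 14–11.
Gus beats each rival — Ben (19–6), Hira (14–11) — so Gus is the Condorcet winner.

Yes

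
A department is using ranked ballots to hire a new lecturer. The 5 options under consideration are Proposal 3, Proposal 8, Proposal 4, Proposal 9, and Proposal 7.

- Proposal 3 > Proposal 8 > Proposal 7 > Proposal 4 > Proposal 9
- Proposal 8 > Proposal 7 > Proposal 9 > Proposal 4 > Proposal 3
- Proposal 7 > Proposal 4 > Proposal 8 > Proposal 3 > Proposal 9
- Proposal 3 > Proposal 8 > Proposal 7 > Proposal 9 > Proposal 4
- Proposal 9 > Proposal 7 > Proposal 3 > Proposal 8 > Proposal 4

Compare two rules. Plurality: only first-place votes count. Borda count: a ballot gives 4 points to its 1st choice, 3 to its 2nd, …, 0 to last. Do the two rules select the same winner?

No

Plurality first-place counts: Proposal 3 2, Proposal 8 1, Proposal 4 0, Proposal 9 1, Proposal 7 1 → Proposal 3.
Borda totals: Proposal 3 11, Proposal 8 13, Proposal 4 5, Proposal 9 7, Proposal 7 14 → Proposal 7.
The two rules disagree: plurality picks Proposal 3, Borda picks Proposal 7.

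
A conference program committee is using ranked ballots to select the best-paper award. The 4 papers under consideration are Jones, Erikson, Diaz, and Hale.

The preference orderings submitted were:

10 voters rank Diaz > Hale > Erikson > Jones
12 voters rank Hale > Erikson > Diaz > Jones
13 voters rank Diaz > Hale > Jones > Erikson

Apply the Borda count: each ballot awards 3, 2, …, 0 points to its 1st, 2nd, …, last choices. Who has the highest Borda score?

Borda scores:
  Jones: 10·0 + 12·0 + 13·1 = 13
  Erikson: 10·1 + 12·2 + 13·0 = 34
  Diaz: 10·3 + 12·1 + 13·3 = 81
  Hale: 10·2 + 12·3 + 13·2 = 82
Hale has the highest total.

Hale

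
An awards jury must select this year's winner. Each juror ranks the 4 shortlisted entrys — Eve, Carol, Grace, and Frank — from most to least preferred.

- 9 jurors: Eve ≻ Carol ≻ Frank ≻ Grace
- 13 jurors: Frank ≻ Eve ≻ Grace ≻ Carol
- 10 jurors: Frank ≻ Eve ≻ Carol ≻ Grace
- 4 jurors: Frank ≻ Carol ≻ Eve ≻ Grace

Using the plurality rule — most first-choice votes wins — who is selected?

First-place vote totals:
  Eve: 9
  Carol: 0
  Grace: 0
  Frank: 27
Frank has the most first-place votes.

Frank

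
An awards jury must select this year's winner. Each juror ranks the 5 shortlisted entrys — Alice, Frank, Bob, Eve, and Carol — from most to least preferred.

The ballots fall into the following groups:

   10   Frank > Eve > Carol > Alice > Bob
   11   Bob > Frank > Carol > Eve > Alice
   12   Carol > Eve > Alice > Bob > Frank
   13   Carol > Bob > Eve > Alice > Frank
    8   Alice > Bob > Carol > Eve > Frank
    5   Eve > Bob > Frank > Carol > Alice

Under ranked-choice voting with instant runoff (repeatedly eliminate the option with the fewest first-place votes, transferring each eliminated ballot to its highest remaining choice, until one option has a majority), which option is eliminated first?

Round 1: Carol 25, Bob 11, Frank 10, Alice 8, Eve 5. Eve has the fewest and is eliminated.
Round 2: Carol 25, Bob 16, Frank 10, Alice 8. Alice has the fewest and is eliminated.
Round 3: Carol 25, Bob 24, Frank 10. Frank has the fewest and is eliminated.
Round 4: Carol 35, Bob 24. Carol has a majority.

Eve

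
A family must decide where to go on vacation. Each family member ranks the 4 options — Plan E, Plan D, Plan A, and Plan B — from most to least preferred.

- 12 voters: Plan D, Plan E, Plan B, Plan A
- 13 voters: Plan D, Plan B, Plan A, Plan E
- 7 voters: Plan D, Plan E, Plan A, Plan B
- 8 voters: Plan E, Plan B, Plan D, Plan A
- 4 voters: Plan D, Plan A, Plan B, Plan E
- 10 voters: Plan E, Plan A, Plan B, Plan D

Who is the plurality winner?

First-place vote totals:
  Plan E: 18
  Plan D: 36
  Plan A: 0
  Plan B: 0
Plan D has the most first-place votes.

Plan D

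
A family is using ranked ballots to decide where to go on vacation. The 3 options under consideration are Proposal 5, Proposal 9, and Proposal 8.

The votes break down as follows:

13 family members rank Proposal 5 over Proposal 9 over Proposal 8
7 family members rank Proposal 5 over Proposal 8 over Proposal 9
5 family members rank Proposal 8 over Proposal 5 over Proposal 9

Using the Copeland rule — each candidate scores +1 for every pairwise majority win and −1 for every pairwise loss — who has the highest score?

Proposal 5

Pairwise results:
  Proposal 5 vs Proposal 9: Proposal 5 wins 25–0.
  Proposal 5 vs Proposal 8: Proposal 5 wins 20–5.
  Proposal 9 vs Proposal 8: Proposal 9 wins 13–12.
Copeland scores (wins − losses):
  Proposal 5: 2 − 0 = 2
  Proposal 9: 1 − 1 = 0
  Proposal 8: 0 − 2 = -2
Proposal 5 has the best Copeland score.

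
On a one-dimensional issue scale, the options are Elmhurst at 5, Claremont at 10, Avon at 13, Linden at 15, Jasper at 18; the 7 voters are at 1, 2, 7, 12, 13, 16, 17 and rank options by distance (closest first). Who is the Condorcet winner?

Avon

With single-peaked preferences on a line, the Condorcet winner is the candidate closest to the median voter.
The median voter (position 12) is closest to Avon at 13.
Check: Avon vs Jasper — voters closer to Avon: 5 of 7.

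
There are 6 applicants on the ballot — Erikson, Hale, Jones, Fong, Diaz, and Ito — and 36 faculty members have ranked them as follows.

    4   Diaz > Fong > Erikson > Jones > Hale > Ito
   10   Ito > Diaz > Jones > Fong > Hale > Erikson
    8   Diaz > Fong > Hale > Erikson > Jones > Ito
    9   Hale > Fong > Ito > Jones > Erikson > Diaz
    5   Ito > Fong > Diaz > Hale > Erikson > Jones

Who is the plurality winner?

Ito

First-place vote totals:
  Erikson: 0
  Hale: 9
  Jones: 0
  Fong: 0
  Diaz: 12
  Ito: 15
Ito has the most first-place votes.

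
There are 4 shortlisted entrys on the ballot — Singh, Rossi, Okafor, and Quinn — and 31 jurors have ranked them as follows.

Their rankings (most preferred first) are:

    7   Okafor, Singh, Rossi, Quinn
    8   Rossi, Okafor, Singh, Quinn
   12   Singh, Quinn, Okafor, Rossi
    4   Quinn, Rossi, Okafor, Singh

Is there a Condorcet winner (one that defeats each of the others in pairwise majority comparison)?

Head-to-head results (31 voters total):
Singh vs Rossi: Singh wins 19–12.
Singh vs Okafor: Okafor wins 19–12.
Singh vs Quinn: Singh wins 27–4.
Rossi vs Okafor: Okafor wins 19–12.
Rossi vs Quinn: Quinn wins 16–15.
Okafor vs Quinn: Quinn wins 16–15.
No candidate beats all others: Singh beats Quinn beats Okafor beats Singh, a majority cycle.

No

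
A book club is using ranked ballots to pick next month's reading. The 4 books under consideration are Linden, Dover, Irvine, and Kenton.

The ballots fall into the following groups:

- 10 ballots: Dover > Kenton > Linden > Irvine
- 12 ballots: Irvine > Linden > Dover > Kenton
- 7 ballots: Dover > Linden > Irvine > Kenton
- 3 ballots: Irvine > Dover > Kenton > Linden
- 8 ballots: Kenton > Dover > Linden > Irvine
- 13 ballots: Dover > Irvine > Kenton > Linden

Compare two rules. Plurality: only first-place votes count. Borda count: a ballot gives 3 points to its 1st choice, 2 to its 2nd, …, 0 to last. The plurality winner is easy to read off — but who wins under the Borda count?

Plurality first-place counts: Linden 0, Dover 30, Irvine 15, Kenton 8 → Dover.
Borda totals: Linden 56, Dover 124, Irvine 78, Kenton 60 → Dover.

Dover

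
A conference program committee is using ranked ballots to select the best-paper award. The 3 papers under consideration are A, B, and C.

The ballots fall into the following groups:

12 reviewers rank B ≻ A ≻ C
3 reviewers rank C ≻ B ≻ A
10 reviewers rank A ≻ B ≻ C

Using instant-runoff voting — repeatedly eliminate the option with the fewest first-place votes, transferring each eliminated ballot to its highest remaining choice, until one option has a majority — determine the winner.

Round 1: B 12, A 10, C 3. C has the fewest and is eliminated.
Round 2: B 15, A 10. B has a majority.

B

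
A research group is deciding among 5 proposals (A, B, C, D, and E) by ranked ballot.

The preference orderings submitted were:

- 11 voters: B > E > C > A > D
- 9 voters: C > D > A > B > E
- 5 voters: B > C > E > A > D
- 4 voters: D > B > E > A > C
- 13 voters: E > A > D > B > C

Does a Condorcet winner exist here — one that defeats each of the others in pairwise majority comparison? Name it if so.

Head-to-head results (42 voters total):
A vs B: A wins 22–20.
A vs C: C wins 25–17.
A vs D: A wins 29–13.
A vs E: E wins 33–9.
B vs C: B wins 33–9.
B vs D: D wins 26–16.
B vs E: B wins 29–13.
C vs D: C wins 25–17.
C vs E: E wins 28–14.
D vs E: E wins 29–13.
No candidate beats all others: A beats B beats C beats A, a majority cycle.

There is no Condorcet winner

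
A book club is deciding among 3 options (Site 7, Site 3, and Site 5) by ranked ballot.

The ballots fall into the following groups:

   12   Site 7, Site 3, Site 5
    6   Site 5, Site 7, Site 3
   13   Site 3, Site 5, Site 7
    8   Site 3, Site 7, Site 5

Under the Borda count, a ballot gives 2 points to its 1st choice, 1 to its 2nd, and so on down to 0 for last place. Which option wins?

Borda scores:
  Site 7: 12·2 + 6·1 + 13·0 + 8·1 = 38
  Site 3: 12·1 + 6·0 + 13·2 + 8·2 = 54
  Site 5: 12·0 + 6·2 + 13·1 + 8·0 = 25
Site 3 has the highest total.

Site 3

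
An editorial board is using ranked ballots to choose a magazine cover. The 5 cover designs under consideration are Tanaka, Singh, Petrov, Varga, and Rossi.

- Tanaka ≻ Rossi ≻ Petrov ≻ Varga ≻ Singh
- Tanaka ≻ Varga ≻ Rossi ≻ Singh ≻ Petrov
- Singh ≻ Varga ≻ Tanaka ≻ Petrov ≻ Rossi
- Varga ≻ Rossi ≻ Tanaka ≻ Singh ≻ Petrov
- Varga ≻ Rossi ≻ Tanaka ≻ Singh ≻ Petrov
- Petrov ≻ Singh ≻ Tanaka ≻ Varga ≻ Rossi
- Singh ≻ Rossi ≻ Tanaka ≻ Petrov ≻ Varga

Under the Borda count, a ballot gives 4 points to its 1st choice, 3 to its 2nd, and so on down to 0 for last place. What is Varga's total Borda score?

Borda scores:
  Tanaka: 4 + 4 + 2 + 2 + 2 + 2 + 2 = 18
  Singh: 0 + 1 + 4 + 1 + 1 + 3 + 4 = 14
  Petrov: 2 + 0 + 1 + 0 + 0 + 4 + 1 = 8
  Varga: 1 + 3 + 3 + 4 + 4 + 1 + 0 = 16
  Rossi: 3 + 2 + 0 + 3 + 3 + 0 + 3 = 14

16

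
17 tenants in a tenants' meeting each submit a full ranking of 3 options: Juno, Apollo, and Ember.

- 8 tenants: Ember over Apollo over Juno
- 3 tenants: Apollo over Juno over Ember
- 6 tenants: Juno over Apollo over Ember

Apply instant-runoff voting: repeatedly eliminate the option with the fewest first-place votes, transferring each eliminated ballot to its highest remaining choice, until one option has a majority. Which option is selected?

Juno

Round 1: Ember 8, Juno 6, Apollo 3. Apollo has the fewest and is eliminated.
Round 2: Juno 9, Ember 8. Juno has a majority.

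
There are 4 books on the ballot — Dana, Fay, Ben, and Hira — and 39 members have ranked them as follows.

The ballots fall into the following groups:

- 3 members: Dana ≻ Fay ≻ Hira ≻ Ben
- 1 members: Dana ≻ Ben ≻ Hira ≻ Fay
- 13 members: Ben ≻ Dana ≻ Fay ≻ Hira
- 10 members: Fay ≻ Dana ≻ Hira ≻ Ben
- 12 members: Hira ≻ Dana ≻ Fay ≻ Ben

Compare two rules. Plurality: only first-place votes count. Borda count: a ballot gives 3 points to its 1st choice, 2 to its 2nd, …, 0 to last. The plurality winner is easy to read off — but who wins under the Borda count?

Dana

Plurality first-place counts: Dana 4, Fay 10, Ben 13, Hira 12 → Ben.
Borda totals: Dana 82, Fay 61, Ben 41, Hira 50 → Dana.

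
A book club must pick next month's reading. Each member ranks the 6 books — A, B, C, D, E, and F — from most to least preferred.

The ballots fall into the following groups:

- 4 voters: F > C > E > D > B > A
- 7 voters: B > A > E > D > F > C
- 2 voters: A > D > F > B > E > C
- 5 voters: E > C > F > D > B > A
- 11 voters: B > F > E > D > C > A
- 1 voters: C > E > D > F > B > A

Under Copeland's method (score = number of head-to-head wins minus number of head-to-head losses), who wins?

B

Pairwise results:
  A vs B: B wins 28–2.
  A vs C: C wins 21–9.
  A vs D: D wins 21–9.
  A vs E: E wins 21–9.
  A vs F: F wins 21–9.
  B vs C: B wins 20–10.
  B vs D: B wins 18–12.
  B vs E: B wins 20–10.
  B vs F: B wins 18–12.
  C vs D: D wins 20–10.
  C vs E: E wins 25–5.
  C vs F: F wins 24–6.
  D vs E: E wins 28–2.
  D vs F: F wins 20–10.
  E vs F: F wins 17–13.
Copeland scores (wins − losses):
  A: 0 − 5 = -5
  B: 5 − 0 = 5
  C: 1 − 4 = -3
  D: 2 − 3 = -1
  E: 3 − 2 = 1
  F: 4 − 1 = 3
B has the best Copeland score.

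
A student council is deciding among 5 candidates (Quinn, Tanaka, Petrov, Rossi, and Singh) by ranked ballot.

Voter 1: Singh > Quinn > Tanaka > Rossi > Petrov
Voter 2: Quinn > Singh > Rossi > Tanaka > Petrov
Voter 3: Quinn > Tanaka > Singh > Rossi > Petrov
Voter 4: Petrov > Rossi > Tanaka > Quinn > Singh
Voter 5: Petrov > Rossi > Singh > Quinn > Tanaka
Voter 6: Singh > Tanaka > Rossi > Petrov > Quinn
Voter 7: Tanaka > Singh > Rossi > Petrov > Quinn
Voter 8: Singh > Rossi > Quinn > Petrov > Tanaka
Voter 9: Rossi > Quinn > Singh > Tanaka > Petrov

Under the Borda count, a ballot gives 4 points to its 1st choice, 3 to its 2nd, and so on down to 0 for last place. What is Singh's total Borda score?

24

Borda scores:
  Quinn: 3 + 4 + 4 + 1 + 1 + 0 + 0 + 2 + 3 = 18
  Tanaka: 2 + 1 + 3 + 2 + 0 + 3 + 4 + 0 + 1 = 16
  Petrov: 0 + 0 + 0 + 4 + 4 + 1 + 1 + 1 + 0 = 11
  Rossi: 1 + 2 + 1 + 3 + 3 + 2 + 2 + 3 + 4 = 21
  Singh: 4 + 3 + 2 + 0 + 2 + 4 + 3 + 4 + 2 = 24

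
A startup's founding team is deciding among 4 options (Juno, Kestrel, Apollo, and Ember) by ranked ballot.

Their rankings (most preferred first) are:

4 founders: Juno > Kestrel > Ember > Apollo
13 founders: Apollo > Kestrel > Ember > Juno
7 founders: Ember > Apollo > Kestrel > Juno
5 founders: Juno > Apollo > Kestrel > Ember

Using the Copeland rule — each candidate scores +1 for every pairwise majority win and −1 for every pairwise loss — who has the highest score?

Apollo

Pairwise results:
  Juno vs Kestrel: Kestrel wins 20–9.
  Juno vs Apollo: Apollo wins 20–9.
  Juno vs Ember: Ember wins 20–9.
  Kestrel vs Apollo: Apollo wins 25–4.
  Kestrel vs Ember: Kestrel wins 22–7.
  Apollo vs Ember: Apollo wins 18–11.
Copeland scores (wins − losses):
  Juno: 0 − 3 = -3
  Kestrel: 2 − 1 = 1
  Apollo: 3 − 0 = 3
  Ember: 1 − 2 = -1
Apollo has the best Copeland score.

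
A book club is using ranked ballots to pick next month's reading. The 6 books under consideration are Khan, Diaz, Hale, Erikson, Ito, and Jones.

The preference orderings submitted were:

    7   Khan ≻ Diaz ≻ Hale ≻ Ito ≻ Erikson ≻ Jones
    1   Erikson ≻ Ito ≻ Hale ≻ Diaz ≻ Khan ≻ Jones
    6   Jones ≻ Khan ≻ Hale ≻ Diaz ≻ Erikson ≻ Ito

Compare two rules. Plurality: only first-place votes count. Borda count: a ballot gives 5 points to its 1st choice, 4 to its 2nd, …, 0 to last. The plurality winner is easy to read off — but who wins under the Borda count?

Plurality first-place counts: Khan 7, Diaz 0, Hale 0, Erikson 1, Ito 0, Jones 6 → Khan.
Borda totals: Khan 60, Diaz 42, Hale 42, Erikson 18, Ito 18, Jones 30 → Khan.

Khan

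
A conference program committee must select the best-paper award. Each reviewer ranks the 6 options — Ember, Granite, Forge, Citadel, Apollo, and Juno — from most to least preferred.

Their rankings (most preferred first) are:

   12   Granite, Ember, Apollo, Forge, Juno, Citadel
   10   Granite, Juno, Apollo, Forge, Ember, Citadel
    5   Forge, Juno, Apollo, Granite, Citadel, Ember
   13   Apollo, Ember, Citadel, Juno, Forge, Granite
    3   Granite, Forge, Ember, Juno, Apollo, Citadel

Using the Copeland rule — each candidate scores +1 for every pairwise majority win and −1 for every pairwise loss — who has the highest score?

Granite

Pairwise results:
  Ember vs Granite: Granite wins 30–13.
  Ember vs Forge: Ember wins 25–18.
  Ember vs Citadel: Ember wins 38–5.
  Ember vs Apollo: Apollo wins 28–15.
  Ember vs Juno: Ember wins 28–15.
  Granite vs Forge: Granite wins 25–18.
  Granite vs Citadel: Granite wins 30–13.
  Granite vs Apollo: Granite wins 25–18.
  Granite vs Juno: Granite wins 25–18.
  Forge vs Citadel: Forge wins 30–13.
  Forge vs Apollo: Apollo wins 35–8.
  Forge vs Juno: Juno wins 23–20.
  Citadel vs Apollo: Apollo wins 43–0.
  Citadel vs Juno: Juno wins 30–13.
  Apollo vs Juno: Apollo wins 25–18.
Copeland scores (wins − losses):
  Ember: 3 − 2 = 1
  Granite: 5 − 0 = 5
  Forge: 1 − 4 = -3
  Citadel: 0 − 5 = -5
  Apollo: 4 − 1 = 3
  Juno: 2 − 3 = -1
Granite has the best Copeland score.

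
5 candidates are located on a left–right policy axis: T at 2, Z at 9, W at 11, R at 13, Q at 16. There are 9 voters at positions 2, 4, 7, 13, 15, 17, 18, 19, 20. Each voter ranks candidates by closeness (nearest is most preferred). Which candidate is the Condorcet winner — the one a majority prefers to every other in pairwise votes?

Q

With single-peaked preferences on a line, the Condorcet winner is the candidate closest to the median voter.
The median voter (position 15) is closest to Q at 16.
Check: Q vs R — voters closer to Q: 5 of 9.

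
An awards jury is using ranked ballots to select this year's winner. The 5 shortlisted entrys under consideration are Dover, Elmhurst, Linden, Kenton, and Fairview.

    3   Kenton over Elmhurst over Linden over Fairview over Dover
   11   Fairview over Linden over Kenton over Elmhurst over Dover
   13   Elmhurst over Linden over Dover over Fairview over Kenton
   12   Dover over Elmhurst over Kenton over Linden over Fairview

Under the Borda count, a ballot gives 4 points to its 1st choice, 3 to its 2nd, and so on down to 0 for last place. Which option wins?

Elmhurst

Borda scores:
  Dover: 3·0 + 11·0 + 13·2 + 12·4 = 74
  Elmhurst: 3·3 + 11·1 + 13·4 + 12·3 = 108
  Linden: 3·2 + 11·3 + 13·3 + 12·1 = 90
  Kenton: 3·4 + 11·2 + 13·0 + 12·2 = 58
  Fairview: 3·1 + 11·4 + 13·1 + 12·0 = 60
Elmhurst has the highest total.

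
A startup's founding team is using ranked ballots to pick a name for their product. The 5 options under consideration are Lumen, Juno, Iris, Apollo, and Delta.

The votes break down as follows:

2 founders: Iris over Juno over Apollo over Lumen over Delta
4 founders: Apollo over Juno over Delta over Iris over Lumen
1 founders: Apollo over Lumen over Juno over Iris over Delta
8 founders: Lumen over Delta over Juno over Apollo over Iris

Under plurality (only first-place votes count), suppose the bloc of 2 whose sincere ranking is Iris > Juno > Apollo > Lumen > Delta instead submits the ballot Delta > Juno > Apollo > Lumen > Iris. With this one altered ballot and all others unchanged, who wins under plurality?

First-place totals with the altered ballot: Lumen 8, Juno 0, Iris 0, Apollo 5, Delta 2.
The winner is unchanged: still Lumen.

Lumen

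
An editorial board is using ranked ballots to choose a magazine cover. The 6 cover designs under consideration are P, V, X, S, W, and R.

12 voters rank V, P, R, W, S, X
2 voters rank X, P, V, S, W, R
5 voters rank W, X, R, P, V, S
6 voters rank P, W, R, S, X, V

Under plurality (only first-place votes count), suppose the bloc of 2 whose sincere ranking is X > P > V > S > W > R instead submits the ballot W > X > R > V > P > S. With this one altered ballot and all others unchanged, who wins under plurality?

First-place totals with the altered ballot: P 6, V 12, X 0, S 0, W 7, R 0.
The winner is unchanged: still V.

V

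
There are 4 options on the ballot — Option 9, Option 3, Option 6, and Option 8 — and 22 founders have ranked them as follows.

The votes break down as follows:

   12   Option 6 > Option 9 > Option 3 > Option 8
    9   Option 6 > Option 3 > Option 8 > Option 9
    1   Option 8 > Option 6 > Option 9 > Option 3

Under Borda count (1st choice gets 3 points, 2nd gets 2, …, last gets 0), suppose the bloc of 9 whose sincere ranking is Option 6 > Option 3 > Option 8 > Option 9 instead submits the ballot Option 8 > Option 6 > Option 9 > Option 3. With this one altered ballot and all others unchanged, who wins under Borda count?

Borda totals with the altered ballot: Option 9 34, Option 3 12, Option 6 56, Option 8 30.
The winner is unchanged: still Option 6.

Option 6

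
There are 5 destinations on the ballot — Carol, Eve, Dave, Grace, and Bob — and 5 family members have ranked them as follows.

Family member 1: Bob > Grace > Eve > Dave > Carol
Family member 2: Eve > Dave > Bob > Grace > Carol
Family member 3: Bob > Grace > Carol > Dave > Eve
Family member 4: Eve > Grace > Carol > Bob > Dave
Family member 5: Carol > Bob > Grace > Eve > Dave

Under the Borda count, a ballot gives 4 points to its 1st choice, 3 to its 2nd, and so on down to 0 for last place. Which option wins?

Bob

Borda scores:
  Carol: 0 + 0 + 2 + 2 + 4 = 8
  Eve: 2 + 4 + 0 + 4 + 1 = 11
  Dave: 1 + 3 + 1 + 0 + 0 = 5
  Grace: 3 + 1 + 3 + 3 + 2 = 12
  Bob: 4 + 2 + 4 + 1 + 3 = 14
Bob has the highest total.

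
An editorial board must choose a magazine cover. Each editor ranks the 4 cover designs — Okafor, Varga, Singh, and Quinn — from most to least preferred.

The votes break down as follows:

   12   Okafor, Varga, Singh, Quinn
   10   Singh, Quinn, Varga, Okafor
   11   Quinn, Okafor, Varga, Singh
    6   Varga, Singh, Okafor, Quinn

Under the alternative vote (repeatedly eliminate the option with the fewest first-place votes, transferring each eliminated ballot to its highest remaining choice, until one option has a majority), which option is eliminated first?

Round 1: Okafor 12, Quinn 11, Singh 10, Varga 6. Varga has the fewest and is eliminated.
Round 2: Singh 16, Okafor 12, Quinn 11. Quinn has the fewest and is eliminated.
Round 3: Okafor 23, Singh 16. Okafor has a majority.

Varga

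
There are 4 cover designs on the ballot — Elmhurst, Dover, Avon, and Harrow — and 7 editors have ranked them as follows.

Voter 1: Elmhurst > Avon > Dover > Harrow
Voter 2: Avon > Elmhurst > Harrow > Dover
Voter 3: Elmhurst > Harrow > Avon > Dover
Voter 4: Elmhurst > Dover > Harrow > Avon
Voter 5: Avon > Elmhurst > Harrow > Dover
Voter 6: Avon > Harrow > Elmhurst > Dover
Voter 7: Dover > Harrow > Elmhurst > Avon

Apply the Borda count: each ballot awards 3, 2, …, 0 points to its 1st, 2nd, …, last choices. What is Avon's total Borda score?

Borda scores:
  Elmhurst: 3 + 2 + 3 + 3 + 2 + 1 + 1 = 15
  Dover: 1 + 0 + 0 + 2 + 0 + 0 + 3 = 6
  Avon: 2 + 3 + 1 + 0 + 3 + 3 + 0 = 12
  Harrow: 0 + 1 + 2 + 1 + 1 + 2 + 2 = 9

12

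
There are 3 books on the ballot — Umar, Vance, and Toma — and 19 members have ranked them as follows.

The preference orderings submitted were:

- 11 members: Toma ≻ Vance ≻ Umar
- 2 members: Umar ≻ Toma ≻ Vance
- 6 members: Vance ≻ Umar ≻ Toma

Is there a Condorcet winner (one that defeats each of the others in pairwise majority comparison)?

Head-to-head results (19 voters total):
Umar vs Vance: Vance wins 17–2.
Umar vs Toma: Toma wins 11–8.
Vance vs Toma: Toma wins 13–6.
Toma beats each rival — Umar (11–8), Vance (13–6) — so Toma is the Condorcet winner.

Yes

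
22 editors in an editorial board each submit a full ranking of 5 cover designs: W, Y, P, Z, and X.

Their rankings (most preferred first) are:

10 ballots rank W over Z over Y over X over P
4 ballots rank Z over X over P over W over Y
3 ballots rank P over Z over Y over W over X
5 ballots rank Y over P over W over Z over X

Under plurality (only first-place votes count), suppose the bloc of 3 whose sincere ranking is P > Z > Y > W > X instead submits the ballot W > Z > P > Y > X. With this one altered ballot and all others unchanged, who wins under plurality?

First-place totals with the altered ballot: W 13, Y 5, P 0, Z 4, X 0.
The winner is unchanged: still W.

W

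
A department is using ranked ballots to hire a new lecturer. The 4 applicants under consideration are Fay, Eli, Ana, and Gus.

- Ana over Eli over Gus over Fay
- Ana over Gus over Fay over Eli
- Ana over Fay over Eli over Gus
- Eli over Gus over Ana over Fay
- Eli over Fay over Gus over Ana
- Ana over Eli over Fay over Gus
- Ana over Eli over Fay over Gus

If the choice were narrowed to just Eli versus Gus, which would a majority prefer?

Eli

Ballots ranking Eli above Gus: 6.
Ballots ranking Gus above Eli: 1.
Eli wins the head-to-head, 6–1.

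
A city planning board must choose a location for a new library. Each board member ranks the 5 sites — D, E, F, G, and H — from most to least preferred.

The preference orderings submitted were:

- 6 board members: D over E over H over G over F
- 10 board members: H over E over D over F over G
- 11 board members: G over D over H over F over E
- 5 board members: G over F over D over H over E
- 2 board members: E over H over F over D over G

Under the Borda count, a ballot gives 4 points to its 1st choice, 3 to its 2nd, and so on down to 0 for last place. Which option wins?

Borda scores:
  D: 6·4 + 10·2 + 11·3 + 5·2 + 2·1 = 89
  E: 6·3 + 10·3 + 11·0 + 5·0 + 2·4 = 56
  F: 6·0 + 10·1 + 11·1 + 5·3 + 2·2 = 40
  G: 6·1 + 10·0 + 11·4 + 5·4 + 2·0 = 70
  H: 6·2 + 10·4 + 11·2 + 5·1 + 2·3 = 85
D has the highest total.

D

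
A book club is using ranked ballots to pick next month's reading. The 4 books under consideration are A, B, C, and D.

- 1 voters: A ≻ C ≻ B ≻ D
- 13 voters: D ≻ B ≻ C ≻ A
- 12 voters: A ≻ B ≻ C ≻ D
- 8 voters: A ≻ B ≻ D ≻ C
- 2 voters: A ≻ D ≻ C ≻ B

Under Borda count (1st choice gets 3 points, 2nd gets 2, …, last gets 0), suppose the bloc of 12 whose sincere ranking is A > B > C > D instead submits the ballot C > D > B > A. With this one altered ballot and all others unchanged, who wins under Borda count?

Borda totals with the altered ballot: A 33, B 55, C 53, D 75.
The switch changes the winner from A to D.

D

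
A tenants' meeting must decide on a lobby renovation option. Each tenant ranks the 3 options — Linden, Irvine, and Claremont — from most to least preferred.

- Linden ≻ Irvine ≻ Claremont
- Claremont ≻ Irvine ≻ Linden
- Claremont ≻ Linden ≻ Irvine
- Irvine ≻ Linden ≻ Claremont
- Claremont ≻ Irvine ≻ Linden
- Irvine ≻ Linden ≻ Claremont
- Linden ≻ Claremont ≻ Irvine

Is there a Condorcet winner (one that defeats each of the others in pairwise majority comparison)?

Head-to-head results (7 voters total):
Linden vs Irvine: Irvine wins 4–3.
Linden vs Claremont: Linden wins 4–3.
Irvine vs Claremont: Claremont wins 4–3.
No candidate beats all others: Linden beats Claremont beats Irvine beats Linden, a majority cycle.

No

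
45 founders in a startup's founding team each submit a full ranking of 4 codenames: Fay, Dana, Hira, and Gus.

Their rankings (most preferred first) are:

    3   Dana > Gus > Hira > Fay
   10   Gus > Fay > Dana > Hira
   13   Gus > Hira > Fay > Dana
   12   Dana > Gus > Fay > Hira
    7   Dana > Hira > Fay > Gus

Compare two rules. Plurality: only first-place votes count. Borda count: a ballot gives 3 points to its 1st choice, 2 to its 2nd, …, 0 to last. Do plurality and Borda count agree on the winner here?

Plurality first-place counts: Fay 0, Dana 22, Hira 0, Gus 23 → Gus.
Borda totals: Fay 52, Dana 76, Hira 43, Gus 99 → Gus.
The two rules agree on Gus.

Yes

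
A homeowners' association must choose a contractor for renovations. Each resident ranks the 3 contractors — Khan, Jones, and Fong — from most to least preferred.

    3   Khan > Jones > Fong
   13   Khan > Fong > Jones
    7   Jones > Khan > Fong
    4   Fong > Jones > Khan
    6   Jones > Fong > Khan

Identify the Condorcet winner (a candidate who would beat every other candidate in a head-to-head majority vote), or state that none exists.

Head-to-head results (33 voters total):
Khan vs Jones: Jones wins 17–16.
Khan vs Fong: Khan wins 23–10.
Jones vs Fong: Fong wins 17–16.
No candidate beats all others: Khan beats Fong beats Jones beats Khan, a majority cycle.

There is no Condorcet winner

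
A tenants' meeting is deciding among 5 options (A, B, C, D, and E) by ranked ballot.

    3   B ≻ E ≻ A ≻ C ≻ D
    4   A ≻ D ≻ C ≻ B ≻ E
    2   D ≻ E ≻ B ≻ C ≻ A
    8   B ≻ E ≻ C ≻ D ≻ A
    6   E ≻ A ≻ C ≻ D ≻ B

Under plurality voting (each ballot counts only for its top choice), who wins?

B

First-place vote totals:
  A: 4
  B: 11
  C: 0
  D: 2
  E: 6
B has the most first-place votes.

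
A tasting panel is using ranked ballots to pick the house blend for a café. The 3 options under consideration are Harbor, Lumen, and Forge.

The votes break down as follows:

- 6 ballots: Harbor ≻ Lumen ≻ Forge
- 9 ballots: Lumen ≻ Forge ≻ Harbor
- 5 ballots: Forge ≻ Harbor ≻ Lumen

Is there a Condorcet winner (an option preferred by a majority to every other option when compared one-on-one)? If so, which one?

There is no Condorcet winner

Head-to-head results (20 voters total):
Harbor vs Lumen: Harbor wins 11–9.
Harbor vs Forge: Forge wins 14–6.
Lumen vs Forge: Lumen wins 15–5.
No candidate beats all others: Harbor beats Lumen beats Forge beats Harbor, a majority cycle.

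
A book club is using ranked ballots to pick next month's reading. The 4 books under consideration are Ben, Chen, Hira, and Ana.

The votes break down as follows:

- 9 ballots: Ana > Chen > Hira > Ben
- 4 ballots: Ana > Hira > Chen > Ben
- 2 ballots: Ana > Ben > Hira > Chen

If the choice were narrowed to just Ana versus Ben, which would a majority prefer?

Ballots ranking Ana above Ben: 9+4+2 = 15.
Ballots ranking Ben above Ana: 0.
Ana wins the head-to-head, 15–0.

Ana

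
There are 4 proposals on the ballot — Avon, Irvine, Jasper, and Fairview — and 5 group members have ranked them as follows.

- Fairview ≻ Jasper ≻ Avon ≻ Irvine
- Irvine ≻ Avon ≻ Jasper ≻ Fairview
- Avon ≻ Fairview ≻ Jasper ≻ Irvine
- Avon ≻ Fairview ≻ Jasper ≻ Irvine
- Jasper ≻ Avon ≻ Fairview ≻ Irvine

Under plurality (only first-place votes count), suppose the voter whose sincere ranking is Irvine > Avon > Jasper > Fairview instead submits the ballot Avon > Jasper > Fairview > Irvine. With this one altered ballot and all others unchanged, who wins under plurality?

First-place totals with the altered ballot: Avon 3, Irvine 0, Jasper 1, Fairview 1.
The winner is unchanged: still Avon.

Avon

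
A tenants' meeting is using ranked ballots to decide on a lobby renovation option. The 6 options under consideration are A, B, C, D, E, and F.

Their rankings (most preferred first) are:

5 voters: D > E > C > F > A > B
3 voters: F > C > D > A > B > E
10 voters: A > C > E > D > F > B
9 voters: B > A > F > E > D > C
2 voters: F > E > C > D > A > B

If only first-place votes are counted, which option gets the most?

A

First-place vote totals:
  A: 10
  B: 9
  C: 0
  D: 5
  E: 0
  F: 5
A has the most first-place votes.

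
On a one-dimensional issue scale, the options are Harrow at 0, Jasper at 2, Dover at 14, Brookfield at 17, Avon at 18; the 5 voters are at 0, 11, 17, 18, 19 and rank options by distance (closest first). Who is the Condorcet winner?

Brookfield

With single-peaked preferences on a line, the Condorcet winner is the candidate closest to the median voter.
The median voter (position 17) is closest to Brookfield at 17.
Check: Brookfield vs Dover — voters closer to Brookfield: 3 of 5.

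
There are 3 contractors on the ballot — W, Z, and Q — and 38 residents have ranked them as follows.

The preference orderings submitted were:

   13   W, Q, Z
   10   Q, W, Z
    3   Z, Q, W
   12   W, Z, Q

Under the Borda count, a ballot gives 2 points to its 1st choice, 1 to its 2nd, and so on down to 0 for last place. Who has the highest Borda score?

Borda scores:
  W: 13·2 + 10·1 + 3·0 + 12·2 = 60
  Z: 13·0 + 10·0 + 3·2 + 12·1 = 18
  Q: 13·1 + 10·2 + 3·1 + 12·0 = 36
W has the highest total.

W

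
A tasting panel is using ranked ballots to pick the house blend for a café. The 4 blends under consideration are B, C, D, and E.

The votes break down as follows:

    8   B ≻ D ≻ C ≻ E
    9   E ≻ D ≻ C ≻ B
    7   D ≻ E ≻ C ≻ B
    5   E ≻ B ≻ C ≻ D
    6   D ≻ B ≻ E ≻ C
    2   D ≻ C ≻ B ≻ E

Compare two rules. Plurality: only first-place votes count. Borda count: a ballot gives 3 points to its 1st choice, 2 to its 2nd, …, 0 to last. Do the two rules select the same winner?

Plurality first-place counts: B 8, C 0, D 15, E 14 → D.
Borda totals: B 48, C 33, D 79, E 62 → D.
The two rules agree on D.

Yes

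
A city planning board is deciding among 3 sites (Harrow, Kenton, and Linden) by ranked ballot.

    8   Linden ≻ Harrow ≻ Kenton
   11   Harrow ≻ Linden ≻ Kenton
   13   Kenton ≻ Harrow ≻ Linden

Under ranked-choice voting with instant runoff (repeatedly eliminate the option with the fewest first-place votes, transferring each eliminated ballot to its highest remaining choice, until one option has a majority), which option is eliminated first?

Round 1: Kenton 13, Harrow 11, Linden 8. Linden has the fewest and is eliminated.
Round 2: Harrow 19, Kenton 13. Harrow has a majority.

Linden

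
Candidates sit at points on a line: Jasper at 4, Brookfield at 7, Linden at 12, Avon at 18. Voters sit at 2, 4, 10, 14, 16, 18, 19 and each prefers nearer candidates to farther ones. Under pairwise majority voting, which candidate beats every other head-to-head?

Linden

With single-peaked preferences on a line, the Condorcet winner is the candidate closest to the median voter.
The median voter (position 14) is closest to Linden at 12.
Check: Linden vs Avon — voters closer to Linden: 4 of 7.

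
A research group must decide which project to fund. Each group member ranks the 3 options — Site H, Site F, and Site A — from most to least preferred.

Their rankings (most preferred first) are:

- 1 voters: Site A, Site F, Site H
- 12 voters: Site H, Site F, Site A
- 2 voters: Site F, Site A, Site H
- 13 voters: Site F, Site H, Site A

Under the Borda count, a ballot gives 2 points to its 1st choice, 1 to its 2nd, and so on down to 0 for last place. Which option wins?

Site F

Borda scores:
  Site H: 0 + 12·2 + 2·0 + 13·1 = 37
  Site F: 1 + 12·1 + 2·2 + 13·2 = 43
  Site A: 2 + 12·0 + 2·1 + 13·0 = 4
Site F has the highest total.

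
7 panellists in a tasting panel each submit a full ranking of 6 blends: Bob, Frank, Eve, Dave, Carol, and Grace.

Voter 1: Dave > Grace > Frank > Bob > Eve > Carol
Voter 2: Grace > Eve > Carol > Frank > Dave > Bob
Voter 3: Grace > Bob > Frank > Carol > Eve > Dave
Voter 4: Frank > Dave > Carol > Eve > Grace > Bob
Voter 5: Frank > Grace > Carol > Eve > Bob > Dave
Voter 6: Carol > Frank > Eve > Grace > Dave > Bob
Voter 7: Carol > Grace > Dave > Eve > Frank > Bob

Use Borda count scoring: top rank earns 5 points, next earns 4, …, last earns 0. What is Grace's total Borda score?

Borda scores:
  Bob: 2 + 0 + 4 + 0 + 1 + 0 + 0 = 7
  Frank: 3 + 2 + 3 + 5 + 5 + 4 + 1 = 23
  Eve: 1 + 4 + 1 + 2 + 2 + 3 + 2 = 15
  Dave: 5 + 1 + 0 + 4 + 0 + 1 + 3 = 14
  Carol: 0 + 3 + 2 + 3 + 3 + 5 + 5 = 21
  Grace: 4 + 5 + 5 + 1 + 4 + 2 + 4 = 25

25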